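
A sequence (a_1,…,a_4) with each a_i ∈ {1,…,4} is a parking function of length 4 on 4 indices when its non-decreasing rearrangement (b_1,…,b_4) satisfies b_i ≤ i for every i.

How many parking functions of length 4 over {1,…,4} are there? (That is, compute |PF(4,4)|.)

125

|PF| = (5−4)·5^(4−1) = 1·125 = 125
One tuple (4,2,1,3) → sorted (1,2,3,4): b_i ≤ i ∀i, a PF.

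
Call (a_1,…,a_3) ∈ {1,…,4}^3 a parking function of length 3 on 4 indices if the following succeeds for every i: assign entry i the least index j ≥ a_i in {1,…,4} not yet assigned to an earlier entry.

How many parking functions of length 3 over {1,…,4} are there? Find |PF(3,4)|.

Count = (5−3)·5^(3−1) = 2 · 25 = 50 [KW]
One tuple (1,3,4) → sorted (1,3,4): b_i ≤ 1+i ∀i, a PF.

50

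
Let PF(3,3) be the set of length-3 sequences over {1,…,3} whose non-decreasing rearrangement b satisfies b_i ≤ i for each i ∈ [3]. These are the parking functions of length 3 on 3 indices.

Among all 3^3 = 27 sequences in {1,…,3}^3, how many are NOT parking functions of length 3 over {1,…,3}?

|PF| = (3−3+1)·(3+1)^(3−1) = 1·16 = 16 [KW]
One tuple (3,2,3) → sorted (2,3,3): b_1=2>1, not a PF.
3^3 − 16 = 27 − 16 = 11

11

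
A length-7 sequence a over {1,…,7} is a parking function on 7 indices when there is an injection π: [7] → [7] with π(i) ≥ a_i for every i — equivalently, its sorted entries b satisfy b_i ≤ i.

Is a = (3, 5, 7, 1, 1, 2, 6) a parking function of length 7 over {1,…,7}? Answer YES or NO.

Rearranged: b = (1, 1, 2, 3, 5, 6, 7).
  b_1=1 ≤ 1
  b_2=1 ≤ 2
  b_3=2 ≤ 3
  b_4=3 ≤ 4
  b_5=5 ≤ 5
  b_6=6 ≤ 6
  b_7=7 ≤ 7
All bounds hold ⇒ YES

YES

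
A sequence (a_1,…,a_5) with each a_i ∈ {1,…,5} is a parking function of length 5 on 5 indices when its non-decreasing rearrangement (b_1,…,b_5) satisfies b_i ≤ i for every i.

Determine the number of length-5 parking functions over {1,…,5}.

1296

#PF = (5+1−5)·(5+1)^{5−1} = 1 · 1296 = 1296 (Konheim–Weiss)
Example (5,1,2,2,3) → sorted (1,2,2,3,5): b_i ≤ i ∀i, a PF.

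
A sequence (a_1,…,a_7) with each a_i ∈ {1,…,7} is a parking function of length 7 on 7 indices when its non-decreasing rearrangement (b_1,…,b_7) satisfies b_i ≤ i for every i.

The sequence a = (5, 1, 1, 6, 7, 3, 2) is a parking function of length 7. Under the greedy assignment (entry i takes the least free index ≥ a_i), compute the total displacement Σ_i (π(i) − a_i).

Σπ = 28 ({1..7} each once); Σa = 5+1+1+6+7+3+2 = 25; disp = 28−25 = 3.

3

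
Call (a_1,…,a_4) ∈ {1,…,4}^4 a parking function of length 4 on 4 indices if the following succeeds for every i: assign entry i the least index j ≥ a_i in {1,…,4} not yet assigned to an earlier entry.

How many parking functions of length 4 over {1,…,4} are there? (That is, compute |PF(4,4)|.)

#PF = (4+1−4)·(4+1)^{4−1} = 1 · 125 = 125 [KW]
E.g. (1,1,3,1) → sorted (1,1,1,3): b_i ≤ i ∀i, a PF.

125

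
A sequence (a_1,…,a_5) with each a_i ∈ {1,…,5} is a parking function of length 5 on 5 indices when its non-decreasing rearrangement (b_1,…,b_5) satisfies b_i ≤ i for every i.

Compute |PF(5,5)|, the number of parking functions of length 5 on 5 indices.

1296

Count = (5+1−5)·(5+1)^{5−1} = 1 · 1296 = 1296 [KW]
Example (5,1,3,3,1) → sorted (1,1,3,3,5): b_i ≤ i ∀i, a PF.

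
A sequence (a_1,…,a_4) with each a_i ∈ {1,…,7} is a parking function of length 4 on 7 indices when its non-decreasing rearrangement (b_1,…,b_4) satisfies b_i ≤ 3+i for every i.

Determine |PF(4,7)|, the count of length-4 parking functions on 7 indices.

#PF = 4·8^3 = 4·512 = 2048 [KW]
One tuple (2,3,7,1) → sorted (1,2,3,7): b_i ≤ 3+i ∀i, a PF.

2048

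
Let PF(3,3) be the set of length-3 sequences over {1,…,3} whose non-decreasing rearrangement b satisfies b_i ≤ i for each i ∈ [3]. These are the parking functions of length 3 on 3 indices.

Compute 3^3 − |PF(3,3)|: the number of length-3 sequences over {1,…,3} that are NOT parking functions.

#PF = (3+1−3)·(3+1)^{3−1} = 1 · 16 = 16
E.g. (3,3,1) → sorted (1,3,3): b_2=3>2, not a PF.
3^3 − 16 = 27 − 16 = 11

11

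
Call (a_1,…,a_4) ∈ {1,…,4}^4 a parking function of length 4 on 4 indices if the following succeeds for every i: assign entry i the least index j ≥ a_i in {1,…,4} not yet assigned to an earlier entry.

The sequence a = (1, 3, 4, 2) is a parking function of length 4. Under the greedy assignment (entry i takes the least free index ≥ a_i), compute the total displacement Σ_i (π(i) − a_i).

0

Σπ(i) = 1+…+4 = 10; Σa = 1+3+4+2 = 10; disp = 10−10 = 0.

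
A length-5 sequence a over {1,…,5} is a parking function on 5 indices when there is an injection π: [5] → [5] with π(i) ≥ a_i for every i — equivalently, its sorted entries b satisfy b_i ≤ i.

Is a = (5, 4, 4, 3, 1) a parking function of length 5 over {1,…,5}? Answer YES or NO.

Rearranged: b = (1, 3, 4, 4, 5).
  b_1=1 ≤ 1
  b_2=3 > 2
  fails at i=2 ⇒ NO

NO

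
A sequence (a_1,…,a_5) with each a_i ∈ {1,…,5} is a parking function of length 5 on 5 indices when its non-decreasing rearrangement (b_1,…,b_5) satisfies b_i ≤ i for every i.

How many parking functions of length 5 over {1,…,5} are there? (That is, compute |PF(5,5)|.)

Count = (5+1−5)·(5+1)^{5−1} = 1·1296 = 1296 (Konheim–Weiss)
One tuple (1,2,4,2,3) → sorted (1,2,2,3,4): b_i ≤ i ∀i, a PF.

1296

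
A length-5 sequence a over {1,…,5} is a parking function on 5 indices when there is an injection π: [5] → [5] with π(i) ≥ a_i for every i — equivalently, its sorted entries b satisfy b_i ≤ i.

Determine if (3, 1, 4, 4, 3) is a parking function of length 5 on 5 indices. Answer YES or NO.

NO

Rearranged: b = (1, 3, 3, 4, 4).
  b_1=1 ≤ 1
  b_2=3 > 2
  fails at i=2 ⇒ NO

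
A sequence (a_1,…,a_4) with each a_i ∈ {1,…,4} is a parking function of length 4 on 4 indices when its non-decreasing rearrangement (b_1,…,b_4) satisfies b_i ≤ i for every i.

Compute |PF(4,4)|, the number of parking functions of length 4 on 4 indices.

#PF = (4+1−4)·(4+1)^{4−1} = 1×125 = 125 [KW]
Example (4,2,1,3) → sorted (1,2,3,4): b_i ≤ i ∀i, a PF.

125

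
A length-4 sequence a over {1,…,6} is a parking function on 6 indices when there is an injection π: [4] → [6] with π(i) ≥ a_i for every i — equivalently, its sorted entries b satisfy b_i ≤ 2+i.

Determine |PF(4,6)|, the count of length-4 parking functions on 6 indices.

|PF| = (7−4)·7^(4−1) = 3 · 343 = 1029 (Konheim–Weiss)
Check (6,2,3,4) → sorted (2,3,4,6): b_i ≤ 2+i ∀i, a PF.

1029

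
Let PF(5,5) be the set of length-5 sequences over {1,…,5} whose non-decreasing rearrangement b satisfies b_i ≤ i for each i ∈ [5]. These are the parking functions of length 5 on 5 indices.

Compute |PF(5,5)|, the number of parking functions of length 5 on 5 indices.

Count = 1·6^4 = 1 · 1296 = 1296 [KW]
Example (5,1,1,1,4) → sorted (1,1,1,4,5): b_i ≤ i ∀i, a PF.

1296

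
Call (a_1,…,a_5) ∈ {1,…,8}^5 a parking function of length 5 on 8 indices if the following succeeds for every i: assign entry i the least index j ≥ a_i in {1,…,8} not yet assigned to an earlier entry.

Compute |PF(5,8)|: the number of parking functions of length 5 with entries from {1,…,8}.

26244

Count = 4·9^4 = 4×6561 = 26244 [KW]
One tuple (4,2,7,3,8) → sorted (2,3,4,7,8): b_i ≤ 3+i ∀i, a PF.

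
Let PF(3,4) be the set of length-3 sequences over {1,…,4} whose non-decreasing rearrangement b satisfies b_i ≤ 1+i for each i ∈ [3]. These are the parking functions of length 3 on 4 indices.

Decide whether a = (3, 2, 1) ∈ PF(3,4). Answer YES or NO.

YES

Order a: b = (1, 2, 3).
  b_1=1 ≤ 2
  b_2=2 ≤ 3
  b_3=3 ≤ 4
All bounds hold ⇒ YES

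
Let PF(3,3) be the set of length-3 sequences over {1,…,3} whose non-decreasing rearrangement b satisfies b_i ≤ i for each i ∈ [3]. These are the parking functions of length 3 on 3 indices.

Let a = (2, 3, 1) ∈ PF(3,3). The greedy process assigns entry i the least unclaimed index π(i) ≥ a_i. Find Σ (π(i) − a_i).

Σπ = 3·4/2 = 6 (π permutes [3]); Σa = 2+3+1 = 6; disp = 6−6 = 0.

0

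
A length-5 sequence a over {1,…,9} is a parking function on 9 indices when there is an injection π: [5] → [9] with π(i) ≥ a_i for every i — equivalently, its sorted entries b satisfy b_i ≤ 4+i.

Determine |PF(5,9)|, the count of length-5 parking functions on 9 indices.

50000

Count = (9−5+1)·(9+1)^(5−1) = 5×10000 = 50000 (Pollak)
E.g. (4,8,5,5,5) → sorted (4,5,5,5,8): b_i ≤ 4+i ∀i, a PF.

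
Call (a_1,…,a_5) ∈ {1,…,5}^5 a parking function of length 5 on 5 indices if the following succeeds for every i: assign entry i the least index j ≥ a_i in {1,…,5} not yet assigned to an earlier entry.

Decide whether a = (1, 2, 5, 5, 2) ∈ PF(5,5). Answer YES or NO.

Sorted: b = (1, 2, 2, 5, 5).
  b_1=1 ≤ 1
  b_2=2 ≤ 2
  b_3=2 ≤ 3
  b_4=5 > 4
  fails at i=4 ⇒ NO

NO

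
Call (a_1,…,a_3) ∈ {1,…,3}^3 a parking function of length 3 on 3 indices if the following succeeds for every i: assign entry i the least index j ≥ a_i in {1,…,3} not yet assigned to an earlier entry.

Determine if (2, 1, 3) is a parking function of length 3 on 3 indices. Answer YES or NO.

Rearranged: b = (1, 2, 3).
  b_1=1 ≤ 1
  b_2=2 ≤ 2
  b_3=3 ≤ 3
All bounds hold ⇒ YES

YES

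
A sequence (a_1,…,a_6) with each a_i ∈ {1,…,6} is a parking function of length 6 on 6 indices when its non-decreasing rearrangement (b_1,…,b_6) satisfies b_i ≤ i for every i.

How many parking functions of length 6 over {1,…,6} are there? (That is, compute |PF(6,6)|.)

|PF(6,6)| = (6+1−6)·(6+1)^{6−1} = 1·16807 = 16807 (Konheim–Weiss)
One tuple (1,1,5,2,1,1) → sorted (1,1,1,1,2,5): b_i ≤ i ∀i, a PF.

16807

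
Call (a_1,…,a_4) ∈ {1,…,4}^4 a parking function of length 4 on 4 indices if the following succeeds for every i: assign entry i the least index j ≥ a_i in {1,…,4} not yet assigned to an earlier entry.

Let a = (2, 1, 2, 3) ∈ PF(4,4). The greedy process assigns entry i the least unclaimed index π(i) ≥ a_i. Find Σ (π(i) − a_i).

Σπ = 10 ({1..4} each once); Σa = 2+1+2+3 = 8; disp = 10−8 = 2.

2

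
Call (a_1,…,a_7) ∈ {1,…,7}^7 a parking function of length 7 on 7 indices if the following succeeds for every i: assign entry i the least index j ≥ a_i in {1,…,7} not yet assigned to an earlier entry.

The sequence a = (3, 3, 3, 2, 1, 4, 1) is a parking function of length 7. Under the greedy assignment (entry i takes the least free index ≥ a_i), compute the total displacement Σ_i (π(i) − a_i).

11

Σπ = 7·8/2 = 28 (π permutes [7]); Σa = 3+3+3+2+1+4+1 = 17; disp = 28−17 = 11.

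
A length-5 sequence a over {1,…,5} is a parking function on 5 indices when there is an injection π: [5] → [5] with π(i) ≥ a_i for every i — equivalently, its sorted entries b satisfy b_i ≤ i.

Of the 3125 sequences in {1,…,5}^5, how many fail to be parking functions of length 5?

|PF| = 1·6^4 = 1·1296 = 1296 (Konheim–Weiss)
Example (5,4,4,4,3) → sorted (3,4,4,4,5): b_1=3>1, not a PF.
Total 3125; non-PF = 3125−1296 = 1829

1829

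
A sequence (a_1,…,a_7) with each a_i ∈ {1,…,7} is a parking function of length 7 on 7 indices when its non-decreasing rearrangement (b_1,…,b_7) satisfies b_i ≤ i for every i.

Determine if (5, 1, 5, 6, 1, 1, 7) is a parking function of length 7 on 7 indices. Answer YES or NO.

NO

Rearranged: b = (1, 1, 1, 5, 5, 6, 7).
  b_1=1 ≤ 1
  b_2=1 ≤ 2
  b_3=1 ≤ 3
  b_4=5 > 4
  fails at i=4 ⇒ NO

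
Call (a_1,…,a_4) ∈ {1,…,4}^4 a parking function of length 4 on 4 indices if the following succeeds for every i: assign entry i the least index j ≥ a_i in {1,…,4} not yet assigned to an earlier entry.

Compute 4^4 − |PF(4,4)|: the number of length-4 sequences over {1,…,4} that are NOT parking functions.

131

|PF| = (4−4+1)·(4+1)^(4−1) = 1·125 = 125 (Pollak)
Example (4,4,4,2) → sorted (2,4,4,4): b_1=2>1, not a PF.
Total 256; non-PF = 256−125 = 131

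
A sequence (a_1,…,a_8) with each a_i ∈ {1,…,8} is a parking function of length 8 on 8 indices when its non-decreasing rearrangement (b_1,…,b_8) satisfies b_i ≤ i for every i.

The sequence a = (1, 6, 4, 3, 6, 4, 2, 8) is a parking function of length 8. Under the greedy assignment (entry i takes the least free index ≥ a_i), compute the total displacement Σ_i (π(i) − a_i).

Σπ = 36 ({1..8} each once); Σa = 1+6+4+3+6+4+2+8 = 34; disp = 36−34 = 2.

2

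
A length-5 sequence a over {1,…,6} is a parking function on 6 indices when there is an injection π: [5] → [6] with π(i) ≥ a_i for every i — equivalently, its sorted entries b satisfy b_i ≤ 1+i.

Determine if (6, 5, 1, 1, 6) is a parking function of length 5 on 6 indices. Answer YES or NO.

NO

Rearranged: b = (1, 1, 5, 6, 6).
  b_1=1 ≤ 2
  b_2=1 ≤ 3
  b_3=5 > 4
  fails at i=3 ⇒ NO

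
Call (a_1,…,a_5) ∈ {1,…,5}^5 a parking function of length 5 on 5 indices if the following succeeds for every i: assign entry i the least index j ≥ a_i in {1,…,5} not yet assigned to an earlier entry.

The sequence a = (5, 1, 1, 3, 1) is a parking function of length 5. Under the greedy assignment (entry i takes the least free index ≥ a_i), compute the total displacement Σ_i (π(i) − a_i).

Σπ = 5·6/2 = 15 (π permutes [5]); Σa = 5+1+1+3+1 = 11; disp = 15−11 = 4.

4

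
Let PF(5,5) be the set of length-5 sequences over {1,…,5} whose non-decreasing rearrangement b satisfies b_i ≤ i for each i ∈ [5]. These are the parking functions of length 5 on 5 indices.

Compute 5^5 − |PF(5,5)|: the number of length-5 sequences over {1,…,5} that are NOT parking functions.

1829

|PF| = (6−5)·6^(5−1) = 1×1296 = 1296 (Pollak)
One tuple (3,4,2,5,2) → sorted (2,2,3,4,5): b_1=2>1, not a PF.
5^5 − 1296 = 3125 − 1296 = 1829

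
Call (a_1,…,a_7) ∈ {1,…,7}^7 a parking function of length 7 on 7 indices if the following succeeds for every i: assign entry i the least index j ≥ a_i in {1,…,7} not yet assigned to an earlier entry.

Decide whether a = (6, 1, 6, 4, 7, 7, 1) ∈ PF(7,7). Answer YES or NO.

NO

Rearranged: b = (1, 1, 4, 6, 6, 7, 7).
  b_1=1 ≤ 1
  b_2=1 ≤ 2
  b_3=4 > 3
  fails at i=3 ⇒ NO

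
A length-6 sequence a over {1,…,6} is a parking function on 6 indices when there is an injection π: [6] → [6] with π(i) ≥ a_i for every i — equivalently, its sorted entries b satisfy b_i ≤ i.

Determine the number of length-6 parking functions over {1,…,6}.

|PF(6,6)| = (6−6+1)·(6+1)^(6−1) = 1 · 16807 = 16807 (Pollak)
One tuple (3,2,6,1,3,1) → sorted (1,1,2,3,3,6): b_i ≤ i ∀i, a PF.

16807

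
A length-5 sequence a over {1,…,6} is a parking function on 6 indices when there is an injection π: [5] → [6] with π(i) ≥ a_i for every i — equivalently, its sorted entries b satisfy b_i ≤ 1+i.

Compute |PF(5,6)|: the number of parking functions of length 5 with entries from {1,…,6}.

|PF(5,6)| = (7−5)·7^(5−1) = 2·2401 = 4802 [KW]
One tuple (2,4,4,6,2) → sorted (2,2,4,4,6): b_i ≤ 1+i ∀i, a PF.

4802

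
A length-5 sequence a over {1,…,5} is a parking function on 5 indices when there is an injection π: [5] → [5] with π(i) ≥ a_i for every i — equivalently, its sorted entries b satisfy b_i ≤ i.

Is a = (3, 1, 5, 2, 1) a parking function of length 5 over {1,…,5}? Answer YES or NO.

Order a: b = (1, 1, 2, 3, 5).
  b_1=1 ≤ 1
  b_2=1 ≤ 2
  b_3=2 ≤ 3
  b_4=3 ≤ 4
  b_5=5 ≤ 5
All bounds hold ⇒ YES

YES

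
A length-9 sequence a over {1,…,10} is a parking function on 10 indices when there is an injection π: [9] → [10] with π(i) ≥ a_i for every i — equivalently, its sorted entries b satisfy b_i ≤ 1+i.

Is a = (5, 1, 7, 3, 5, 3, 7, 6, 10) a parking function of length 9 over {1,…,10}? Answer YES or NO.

YES

Sorted: b = (1, 3, 3, 5, 5, 6, 7, 7, 10).
  b_1=1 ≤ 2
  b_2=3 ≤ 3
  b_3=3 ≤ 4
  b_4=5 ≤ 5
  b_5=5 ≤ 6
  b_6=6 ≤ 7
  b_7=7 ≤ 8
  b_8=7 ≤ 9
  b_9=10 ≤ 10
All bounds hold ⇒ YES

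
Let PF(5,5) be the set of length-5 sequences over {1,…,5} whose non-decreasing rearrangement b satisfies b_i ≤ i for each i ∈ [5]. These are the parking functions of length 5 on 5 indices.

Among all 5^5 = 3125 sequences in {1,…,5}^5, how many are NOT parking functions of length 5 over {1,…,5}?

1829

#PF = 1·6^4 = 1 · 1296 = 1296 [KW]
One tuple (4,5,5,4,4) → sorted (4,4,4,5,5): b_1=4>1, not a PF.
Total 3125; non-PF = 3125−1296 = 1829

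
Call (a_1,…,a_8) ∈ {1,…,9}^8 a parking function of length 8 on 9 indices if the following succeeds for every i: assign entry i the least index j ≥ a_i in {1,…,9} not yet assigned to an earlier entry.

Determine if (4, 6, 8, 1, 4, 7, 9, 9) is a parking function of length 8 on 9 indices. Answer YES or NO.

Order a: b = (1, 4, 4, 6, 7, 8, 9, 9).
  b_1=1 ≤ 2
  b_2=4 > 3
  fails at i=2 ⇒ NO

NO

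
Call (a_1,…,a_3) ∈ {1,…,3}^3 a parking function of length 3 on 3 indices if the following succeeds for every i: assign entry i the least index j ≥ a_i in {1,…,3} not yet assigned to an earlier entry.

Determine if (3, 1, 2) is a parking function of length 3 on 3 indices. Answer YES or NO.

Order a: b = (1, 2, 3).
  b_1=1 ≤ 1
  b_2=2 ≤ 2
  b_3=3 ≤ 3
All bounds hold ⇒ YES

YES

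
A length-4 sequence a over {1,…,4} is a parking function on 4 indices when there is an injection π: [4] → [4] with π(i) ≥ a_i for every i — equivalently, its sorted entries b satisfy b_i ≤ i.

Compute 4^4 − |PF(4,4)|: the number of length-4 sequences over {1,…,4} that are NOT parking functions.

131

|PF(4,4)| = (4+1−4)·(4+1)^{4−1} = 1×125 = 125 (Pollak)
Example (3,4,4,4) → sorted (3,4,4,4): b_1=3>1, not a PF.
So 256 − 125 = 131 fail.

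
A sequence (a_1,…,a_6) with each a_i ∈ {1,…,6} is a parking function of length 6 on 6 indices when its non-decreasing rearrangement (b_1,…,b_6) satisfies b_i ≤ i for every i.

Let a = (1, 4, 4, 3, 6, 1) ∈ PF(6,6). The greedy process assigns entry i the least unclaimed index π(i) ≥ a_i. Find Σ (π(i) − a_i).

Σπ = 6·7/2 = 21 (π permutes [6]); Σa = 1+4+4+3+6+1 = 19; disp = 21−19 = 2.

2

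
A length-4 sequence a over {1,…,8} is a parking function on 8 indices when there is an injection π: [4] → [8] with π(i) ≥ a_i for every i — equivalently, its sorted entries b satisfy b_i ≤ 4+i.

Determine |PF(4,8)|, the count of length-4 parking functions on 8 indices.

3645

|PF| = (8+1−4)·(8+1)^{4−1} = 5×729 = 3645 [KW]
E.g. (2,7,2,3) → sorted (2,2,3,7): b_i ≤ 4+i ∀i, a PF.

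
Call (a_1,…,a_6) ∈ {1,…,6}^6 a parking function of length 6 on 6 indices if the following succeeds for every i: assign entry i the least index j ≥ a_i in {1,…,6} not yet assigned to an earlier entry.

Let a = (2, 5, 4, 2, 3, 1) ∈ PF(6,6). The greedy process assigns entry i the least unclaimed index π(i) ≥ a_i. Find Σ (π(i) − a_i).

Σπ = 21 ({1..6} each once); Σa = 2+5+4+2+3+1 = 17; disp = 21−17 = 4.

4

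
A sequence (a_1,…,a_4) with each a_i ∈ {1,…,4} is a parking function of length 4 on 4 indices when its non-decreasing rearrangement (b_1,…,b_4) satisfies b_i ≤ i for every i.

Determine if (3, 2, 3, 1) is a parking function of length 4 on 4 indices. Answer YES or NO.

Order a: b = (1, 2, 3, 3).
  b_1=1 ≤ 1
  b_2=2 ≤ 2
  b_3=3 ≤ 3
  b_4=3 ≤ 4
All bounds hold ⇒ YES

YES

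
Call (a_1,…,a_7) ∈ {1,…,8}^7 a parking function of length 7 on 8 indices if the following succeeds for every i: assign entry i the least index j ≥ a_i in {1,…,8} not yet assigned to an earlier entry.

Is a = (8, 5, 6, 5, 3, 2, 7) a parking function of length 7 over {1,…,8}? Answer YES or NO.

NO

Rearranged: b = (2, 3, 5, 5, 6, 7, 8).
  b_1=2 ≤ 2
  b_2=3 ≤ 3
  b_3=5 > 4
  fails at i=3 ⇒ NO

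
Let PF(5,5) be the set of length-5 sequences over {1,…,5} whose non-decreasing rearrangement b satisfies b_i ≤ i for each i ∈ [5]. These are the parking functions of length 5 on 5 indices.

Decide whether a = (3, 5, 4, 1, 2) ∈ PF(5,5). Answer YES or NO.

YES

Order a: b = (1, 2, 3, 4, 5).
  b_1=1 ≤ 1
  b_2=2 ≤ 2
  b_3=3 ≤ 3
  b_4=4 ≤ 4
  b_5=5 ≤ 5
All bounds hold ⇒ YES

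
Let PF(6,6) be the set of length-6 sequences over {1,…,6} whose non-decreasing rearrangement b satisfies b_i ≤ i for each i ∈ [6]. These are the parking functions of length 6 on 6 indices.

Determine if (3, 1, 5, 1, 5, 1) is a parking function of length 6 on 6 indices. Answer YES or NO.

YES

Sorted: b = (1, 1, 1, 3, 5, 5).
  b_1=1 ≤ 1
  b_2=1 ≤ 2
  b_3=1 ≤ 3
  b_4=3 ≤ 4
  b_5=5 ≤ 5
  b_6=5 ≤ 6
All bounds hold ⇒ YES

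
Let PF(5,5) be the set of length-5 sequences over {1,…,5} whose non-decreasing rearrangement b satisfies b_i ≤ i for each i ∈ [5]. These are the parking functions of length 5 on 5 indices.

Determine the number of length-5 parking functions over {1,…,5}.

1296

|PF(5,5)| = (6−5)·6^(5−1) = 1×1296 = 1296 [KW]
Example (3,2,1,3,3) → sorted (1,2,3,3,3): b_i ≤ i ∀i, a PF.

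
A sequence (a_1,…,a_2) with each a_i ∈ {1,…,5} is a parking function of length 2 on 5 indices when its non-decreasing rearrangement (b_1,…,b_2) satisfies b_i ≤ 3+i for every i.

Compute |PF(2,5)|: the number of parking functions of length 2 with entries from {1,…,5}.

24

#PF = (5−2+1)·(5+1)^(2−1) = 4×6 = 24 (Pollak)
One tuple (2,5) → sorted (2,5): b_i ≤ 3+i ∀i, a PF.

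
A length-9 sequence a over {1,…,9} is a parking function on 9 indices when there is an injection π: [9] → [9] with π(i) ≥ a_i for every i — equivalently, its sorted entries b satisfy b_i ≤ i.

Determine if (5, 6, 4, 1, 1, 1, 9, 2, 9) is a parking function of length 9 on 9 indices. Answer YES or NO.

NO

Order a: b = (1, 1, 1, 2, 4, 5, 6, 9, 9).
  b_1=1 ≤ 1
  b_2=1 ≤ 2
  b_3=1 ≤ 3
  b_4=2 ≤ 4
  b_5=4 ≤ 5
  b_6=5 ≤ 6
  b_7=6 ≤ 7
  b_8=9 > 8
  fails at i=8 ⇒ NO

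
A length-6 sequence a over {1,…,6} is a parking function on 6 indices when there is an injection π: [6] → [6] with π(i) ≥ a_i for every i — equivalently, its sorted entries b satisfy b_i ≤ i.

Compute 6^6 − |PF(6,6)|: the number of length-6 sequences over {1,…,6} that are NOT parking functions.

Count = (7−6)·7^(6−1) = 1×16807 = 16807
E.g. (3,5,5,3,5,6) → sorted (3,3,5,5,5,6): b_1=3>1, not a PF.
6^6 − 16807 = 46656 − 16807 = 29849

29849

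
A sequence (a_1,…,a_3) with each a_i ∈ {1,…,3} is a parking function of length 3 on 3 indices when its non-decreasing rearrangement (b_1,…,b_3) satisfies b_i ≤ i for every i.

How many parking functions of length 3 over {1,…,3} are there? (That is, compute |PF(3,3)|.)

|PF(3,3)| = (3−3+1)·(3+1)^(3−1) = 1·16 = 16 [KW]
Check (2,1,2) → sorted (1,2,2): b_i ≤ i ∀i, a PF.

16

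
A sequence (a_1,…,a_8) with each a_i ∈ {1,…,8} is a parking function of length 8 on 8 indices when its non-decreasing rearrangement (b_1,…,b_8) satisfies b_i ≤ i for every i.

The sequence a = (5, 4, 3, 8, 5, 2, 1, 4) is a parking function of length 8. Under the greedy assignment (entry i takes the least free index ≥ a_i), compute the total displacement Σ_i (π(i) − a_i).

Σπ(i) = 1+…+8 = 36; Σa = 5+4+3+8+5+2+1+4 = 32; disp = 36−32 = 4.

4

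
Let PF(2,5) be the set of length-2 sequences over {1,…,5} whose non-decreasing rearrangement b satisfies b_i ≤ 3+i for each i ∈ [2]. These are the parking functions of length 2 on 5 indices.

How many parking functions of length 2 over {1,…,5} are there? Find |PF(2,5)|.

24

|PF| = 4·6^1 = 4×6 = 24
One tuple (5,4) → sorted (4,5): b_i ≤ 3+i ∀i, a PF.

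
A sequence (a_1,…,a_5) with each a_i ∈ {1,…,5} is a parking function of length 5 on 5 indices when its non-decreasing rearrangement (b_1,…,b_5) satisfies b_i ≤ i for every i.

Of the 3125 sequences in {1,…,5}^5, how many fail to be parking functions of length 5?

Count = (6−5)·6^(5−1) = 1·1296 = 1296
E.g. (5,4,4,4,5) → sorted (4,4,4,5,5): b_1=4>1, not a PF.
Total 3125; non-PF = 3125−1296 = 1829

1829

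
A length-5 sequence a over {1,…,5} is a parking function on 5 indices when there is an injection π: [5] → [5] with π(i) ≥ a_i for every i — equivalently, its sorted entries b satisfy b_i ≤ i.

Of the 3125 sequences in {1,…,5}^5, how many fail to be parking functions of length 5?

Count = (5−5+1)·(5+1)^(5−1) = 1·1296 = 1296 (Konheim–Weiss)
One tuple (5,3,4,4,5) → sorted (3,4,4,5,5): b_1=3>1, not a PF.
Total 3125; non-PF = 3125−1296 = 1829

1829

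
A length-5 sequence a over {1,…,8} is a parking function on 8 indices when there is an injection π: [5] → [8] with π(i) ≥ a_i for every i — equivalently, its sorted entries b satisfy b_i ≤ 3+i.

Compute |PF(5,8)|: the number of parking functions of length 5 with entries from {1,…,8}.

#PF = (9−5)·9^(5−1) = 4 · 6561 = 26244
Check (6,1,3,2,4) → sorted (1,2,3,4,6): b_i ≤ 3+i ∀i, a PF.

26244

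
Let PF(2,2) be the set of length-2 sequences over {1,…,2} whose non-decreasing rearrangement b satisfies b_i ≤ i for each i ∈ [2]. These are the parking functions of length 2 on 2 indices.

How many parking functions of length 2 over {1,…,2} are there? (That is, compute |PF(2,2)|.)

#PF = 1·3^1 = 1·3 = 3
E.g. (1,1) → sorted (1,1): b_i ≤ i ∀i, a PF.

3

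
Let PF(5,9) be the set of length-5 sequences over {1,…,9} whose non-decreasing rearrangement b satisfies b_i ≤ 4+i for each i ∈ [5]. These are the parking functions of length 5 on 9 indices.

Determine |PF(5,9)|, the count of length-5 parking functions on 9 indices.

Count = (10−5)·10^(5−1) = 5×10000 = 50000
E.g. (8,7,1,1,3) → sorted (1,1,3,7,8): b_i ≤ 4+i ∀i, a PF.

50000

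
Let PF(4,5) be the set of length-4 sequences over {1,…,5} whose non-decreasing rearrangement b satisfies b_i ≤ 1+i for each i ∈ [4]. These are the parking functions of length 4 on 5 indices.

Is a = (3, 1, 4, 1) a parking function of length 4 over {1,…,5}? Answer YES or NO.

Rearranged: b = (1, 1, 3, 4).
  b_1=1 ≤ 2
  b_2=1 ≤ 3
  b_3=3 ≤ 4
  b_4=4 ≤ 5
All bounds hold ⇒ YES

YES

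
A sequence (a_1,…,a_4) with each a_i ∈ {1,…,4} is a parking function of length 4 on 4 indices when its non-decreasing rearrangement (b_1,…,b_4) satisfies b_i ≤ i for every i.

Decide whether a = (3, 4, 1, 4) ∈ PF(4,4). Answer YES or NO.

Order a: b = (1, 3, 4, 4).
  b_1=1 ≤ 1
  b_2=3 > 2
  fails at i=2 ⇒ NO

NO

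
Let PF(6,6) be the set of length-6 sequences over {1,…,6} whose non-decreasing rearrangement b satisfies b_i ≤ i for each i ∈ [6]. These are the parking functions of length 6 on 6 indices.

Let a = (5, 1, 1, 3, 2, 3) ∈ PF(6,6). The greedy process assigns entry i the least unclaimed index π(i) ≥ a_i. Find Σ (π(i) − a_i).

6

Σπ = 21 ({1..6} each once); Σa = 5+1+1+3+2+3 = 15; disp = 21−15 = 6.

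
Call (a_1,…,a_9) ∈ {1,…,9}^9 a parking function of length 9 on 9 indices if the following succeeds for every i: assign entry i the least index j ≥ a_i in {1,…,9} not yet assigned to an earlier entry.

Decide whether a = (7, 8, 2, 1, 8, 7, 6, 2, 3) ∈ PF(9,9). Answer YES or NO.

Order a: b = (1, 2, 2, 3, 6, 7, 7, 8, 8).
  b_1=1 ≤ 1
  b_2=2 ≤ 2
  b_3=2 ≤ 3
  b_4=3 ≤ 4
  b_5=6 > 5
  fails at i=5 ⇒ NO

NO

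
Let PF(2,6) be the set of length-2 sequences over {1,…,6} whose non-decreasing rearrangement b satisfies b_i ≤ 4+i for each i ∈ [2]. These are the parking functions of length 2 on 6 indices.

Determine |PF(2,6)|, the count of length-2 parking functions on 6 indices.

|PF(2,6)| = 5·7^1 = 5 · 7 = 35 (Pollak)
Check (6,5) → sorted (5,6): b_i ≤ 4+i ∀i, a PF.

35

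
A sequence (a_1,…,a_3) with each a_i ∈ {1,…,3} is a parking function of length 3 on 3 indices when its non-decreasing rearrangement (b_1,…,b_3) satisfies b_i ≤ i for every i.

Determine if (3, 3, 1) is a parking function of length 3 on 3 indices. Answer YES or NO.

Rearranged: b = (1, 3, 3).
  b_1=1 ≤ 1
  b_2=3 > 2
  fails at i=2 ⇒ NO

NO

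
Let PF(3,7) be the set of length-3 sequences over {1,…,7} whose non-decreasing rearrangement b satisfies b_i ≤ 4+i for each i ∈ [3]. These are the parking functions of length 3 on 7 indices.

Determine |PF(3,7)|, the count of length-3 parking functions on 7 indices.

|PF(3,7)| = (7−3+1)·(7+1)^(3−1) = 5×64 = 320 [KW]
E.g. (3,6,4) → sorted (3,4,6): b_i ≤ 4+i ∀i, a PF.

320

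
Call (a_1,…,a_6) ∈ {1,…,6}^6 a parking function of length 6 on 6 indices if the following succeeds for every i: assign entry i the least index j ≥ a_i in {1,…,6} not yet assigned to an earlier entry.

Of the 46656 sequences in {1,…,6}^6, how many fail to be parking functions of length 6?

|PF(6,6)| = (6+1−6)·(6+1)^{6−1} = 1 · 16807 = 16807 [KW]
E.g. (2,3,6,5,6,6) → sorted (2,3,5,6,6,6): b_1=2>1, not a PF.
Total 46656; non-PF = 46656−16807 = 29849

29849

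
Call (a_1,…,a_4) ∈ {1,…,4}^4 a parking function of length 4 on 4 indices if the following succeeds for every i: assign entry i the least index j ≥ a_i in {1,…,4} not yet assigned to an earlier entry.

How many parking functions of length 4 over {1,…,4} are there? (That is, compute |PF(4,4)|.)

125

|PF| = 1·5^3 = 1·125 = 125 [KW]
Check (1,3,2,4) → sorted (1,2,3,4): b_i ≤ i ∀i, a PF.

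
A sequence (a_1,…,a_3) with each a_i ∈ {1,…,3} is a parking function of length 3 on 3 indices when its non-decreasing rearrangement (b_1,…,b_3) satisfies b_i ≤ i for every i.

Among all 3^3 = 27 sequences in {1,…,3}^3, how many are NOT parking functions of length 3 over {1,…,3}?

Count = (4−3)·4^(3−1) = 1 · 16 = 16 (Pollak)
Example (3,3,3) → sorted (3,3,3): b_1=3>1, not a PF.
Total 27; non-PF = 27−16 = 11

11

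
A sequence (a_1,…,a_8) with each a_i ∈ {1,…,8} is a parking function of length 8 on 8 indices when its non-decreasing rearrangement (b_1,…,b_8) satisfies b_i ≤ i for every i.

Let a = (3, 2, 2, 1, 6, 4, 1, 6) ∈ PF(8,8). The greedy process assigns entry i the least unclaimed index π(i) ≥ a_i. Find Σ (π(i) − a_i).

Σπ(i) = 1+…+8 = 36; Σa = 3+2+2+1+6+4+1+6 = 25; disp = 36−25 = 11.

11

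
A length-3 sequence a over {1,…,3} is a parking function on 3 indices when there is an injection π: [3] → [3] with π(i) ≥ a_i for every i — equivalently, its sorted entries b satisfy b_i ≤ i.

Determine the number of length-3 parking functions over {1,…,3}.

#PF = (4−3)·4^(3−1) = 1·16 = 16 (Pollak)
Example (3,1,2) → sorted (1,2,3): b_i ≤ i ∀i, a PF.

16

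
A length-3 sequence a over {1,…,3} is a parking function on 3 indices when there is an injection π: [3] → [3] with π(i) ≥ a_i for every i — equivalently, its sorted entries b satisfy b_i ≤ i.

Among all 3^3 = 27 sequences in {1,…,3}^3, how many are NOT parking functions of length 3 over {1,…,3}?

11

Count = (4−3)·4^(3−1) = 1×16 = 16
Example (1,3,3) → sorted (1,3,3): b_2=3>2, not a PF.
3^3 − 16 = 27 − 16 = 11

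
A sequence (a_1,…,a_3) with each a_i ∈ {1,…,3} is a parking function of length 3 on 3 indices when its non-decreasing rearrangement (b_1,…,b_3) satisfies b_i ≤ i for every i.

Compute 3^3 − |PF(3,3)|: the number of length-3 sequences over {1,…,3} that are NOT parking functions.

11

|PF| = (3+1−3)·(3+1)^{3−1} = 1 · 16 = 16 (Pollak)
Check (3,2,3) → sorted (2,3,3): b_1=2>1, not a PF.
3^3 − 16 = 27 − 16 = 11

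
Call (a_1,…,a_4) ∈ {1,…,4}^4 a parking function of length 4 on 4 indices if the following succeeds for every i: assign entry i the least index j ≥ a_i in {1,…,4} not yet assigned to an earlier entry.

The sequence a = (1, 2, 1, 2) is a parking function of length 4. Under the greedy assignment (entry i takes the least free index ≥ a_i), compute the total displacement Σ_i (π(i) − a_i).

Σπ = 10 ({1..4} each once); Σa = 1+2+1+2 = 6; disp = 10−6 = 4.

4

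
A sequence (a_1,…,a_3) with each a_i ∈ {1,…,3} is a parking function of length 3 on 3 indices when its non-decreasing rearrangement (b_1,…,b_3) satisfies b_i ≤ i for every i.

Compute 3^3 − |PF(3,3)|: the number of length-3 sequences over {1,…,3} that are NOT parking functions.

|PF| = (4−3)·4^(3−1) = 1 · 16 = 16
Check (3,3,2) → sorted (2,3,3): b_1=2>1, not a PF.
So 27 − 16 = 11 fail.

11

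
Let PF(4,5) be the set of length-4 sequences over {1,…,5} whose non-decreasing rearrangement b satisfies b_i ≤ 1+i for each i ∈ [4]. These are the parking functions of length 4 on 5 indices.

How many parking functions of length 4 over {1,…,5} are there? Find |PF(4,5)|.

432

Count = (5−4+1)·(5+1)^(4−1) = 2 · 216 = 432 (Konheim–Weiss)
Check (3,2,2,4) → sorted (2,2,3,4): b_i ≤ 1+i ∀i, a PF.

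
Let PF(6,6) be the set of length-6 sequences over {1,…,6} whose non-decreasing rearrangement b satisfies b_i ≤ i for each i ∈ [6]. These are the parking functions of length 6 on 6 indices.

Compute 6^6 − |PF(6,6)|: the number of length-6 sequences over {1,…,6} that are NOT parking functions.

29849

Count = (7−6)·7^(6−1) = 1 · 16807 = 16807 (Pollak)
E.g. (6,1,5,6,5,5) → sorted (1,5,5,5,6,6): b_2=5>2, not a PF.
Total 46656; non-PF = 46656−16807 = 29849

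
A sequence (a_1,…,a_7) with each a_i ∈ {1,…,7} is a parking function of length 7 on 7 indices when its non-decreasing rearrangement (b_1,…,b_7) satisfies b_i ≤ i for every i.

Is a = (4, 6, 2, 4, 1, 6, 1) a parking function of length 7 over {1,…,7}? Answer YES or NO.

Rearranged: b = (1, 1, 2, 4, 4, 6, 6).
  b_1=1 ≤ 1
  b_2=1 ≤ 2
  b_3=2 ≤ 3
  b_4=4 ≤ 4
  b_5=4 ≤ 5
  b_6=6 ≤ 6
  b_7=6 ≤ 7
All bounds hold ⇒ YES

YES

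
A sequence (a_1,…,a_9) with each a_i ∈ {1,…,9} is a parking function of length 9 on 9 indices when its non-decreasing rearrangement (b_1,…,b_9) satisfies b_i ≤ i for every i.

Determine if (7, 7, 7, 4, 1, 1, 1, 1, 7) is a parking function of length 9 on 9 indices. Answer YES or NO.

Rearranged: b = (1, 1, 1, 1, 4, 7, 7, 7, 7).
  b_1=1 ≤ 1
  b_2=1 ≤ 2
  b_3=1 ≤ 3
  b_4=1 ≤ 4
  b_5=4 ≤ 5
  b_6=7 > 6
  fails at i=6 ⇒ NO

NO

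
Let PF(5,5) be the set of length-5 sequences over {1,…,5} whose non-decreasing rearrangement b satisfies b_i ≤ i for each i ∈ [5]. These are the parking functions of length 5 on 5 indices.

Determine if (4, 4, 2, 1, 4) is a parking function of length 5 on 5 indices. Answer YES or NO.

Order a: b = (1, 2, 4, 4, 4).
  b_1=1 ≤ 1
  b_2=2 ≤ 2
  b_3=4 > 3
  fails at i=3 ⇒ NO

NO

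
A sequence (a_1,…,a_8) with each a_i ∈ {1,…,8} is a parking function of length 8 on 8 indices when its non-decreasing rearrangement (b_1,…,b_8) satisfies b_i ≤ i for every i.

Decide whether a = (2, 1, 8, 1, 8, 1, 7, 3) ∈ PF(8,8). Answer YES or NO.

NO

Order a: b = (1, 1, 1, 2, 3, 7, 8, 8).
  b_1=1 ≤ 1
  b_2=1 ≤ 2
  b_3=1 ≤ 3
  b_4=2 ≤ 4
  b_5=3 ≤ 5
  b_6=7 > 6
  fails at i=6 ⇒ NO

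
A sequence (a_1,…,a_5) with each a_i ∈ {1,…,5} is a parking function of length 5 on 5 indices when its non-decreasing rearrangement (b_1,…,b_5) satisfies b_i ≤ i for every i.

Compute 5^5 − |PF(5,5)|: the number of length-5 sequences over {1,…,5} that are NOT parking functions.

1829

|PF| = 1·6^4 = 1 · 1296 = 1296
Example (5,1,2,5,4) → sorted (1,2,4,5,5): b_3=4>3, not a PF.
5^5 − 1296 = 3125 − 1296 = 1829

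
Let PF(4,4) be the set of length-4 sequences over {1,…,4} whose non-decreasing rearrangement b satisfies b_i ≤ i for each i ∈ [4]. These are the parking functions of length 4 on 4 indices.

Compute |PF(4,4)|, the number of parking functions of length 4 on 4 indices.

|PF| = 1·5^3 = 1×125 = 125 (Pollak)
One tuple (1,3,4,1) → sorted (1,1,3,4): b_i ≤ i ∀i, a PF.

125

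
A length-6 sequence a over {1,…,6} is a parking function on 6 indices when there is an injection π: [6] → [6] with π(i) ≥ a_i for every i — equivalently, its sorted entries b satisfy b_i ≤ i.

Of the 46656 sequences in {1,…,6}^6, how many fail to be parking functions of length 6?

#PF = 1·7^5 = 1×16807 = 16807 (Konheim–Weiss)
Example (4,2,6,3,4,4) → sorted (2,3,4,4,4,6): b_1=2>1, not a PF.
So 46656 − 16807 = 29849 fail.

29849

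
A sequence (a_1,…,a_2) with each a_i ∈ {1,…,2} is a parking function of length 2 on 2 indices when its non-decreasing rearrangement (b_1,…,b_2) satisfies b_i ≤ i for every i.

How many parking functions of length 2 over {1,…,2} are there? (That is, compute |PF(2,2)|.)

Count = 1·3^1 = 1·3 = 3 [KW]
E.g. (2,1) → sorted (1,2): b_i ≤ i ∀i, a PF.

3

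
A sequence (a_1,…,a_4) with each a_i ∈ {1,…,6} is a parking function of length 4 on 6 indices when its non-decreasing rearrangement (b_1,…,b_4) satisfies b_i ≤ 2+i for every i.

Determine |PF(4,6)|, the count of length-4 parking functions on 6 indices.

1029

#PF = 3·7^3 = 3·343 = 1029
Check (4,5,6,1) → sorted (1,4,5,6): b_i ≤ 2+i ∀i, a PF.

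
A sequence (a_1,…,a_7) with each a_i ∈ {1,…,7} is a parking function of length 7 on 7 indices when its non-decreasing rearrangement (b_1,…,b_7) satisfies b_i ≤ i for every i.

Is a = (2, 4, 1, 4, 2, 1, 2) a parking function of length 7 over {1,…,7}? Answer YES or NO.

Order a: b = (1, 1, 2, 2, 2, 4, 4).
  b_1=1 ≤ 1
  b_2=1 ≤ 2
  b_3=2 ≤ 3
  b_4=2 ≤ 4
  b_5=2 ≤ 5
  b_6=4 ≤ 6
  b_7=4 ≤ 7
All bounds hold ⇒ YES

YES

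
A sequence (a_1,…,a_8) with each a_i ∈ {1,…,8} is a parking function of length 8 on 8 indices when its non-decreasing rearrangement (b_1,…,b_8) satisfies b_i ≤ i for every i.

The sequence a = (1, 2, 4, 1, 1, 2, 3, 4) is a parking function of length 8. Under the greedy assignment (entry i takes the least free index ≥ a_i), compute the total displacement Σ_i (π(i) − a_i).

18

Σπ(i) = 1+…+8 = 36; Σa = 1+2+4+1+1+2+3+4 = 18; disp = 36−18 = 18.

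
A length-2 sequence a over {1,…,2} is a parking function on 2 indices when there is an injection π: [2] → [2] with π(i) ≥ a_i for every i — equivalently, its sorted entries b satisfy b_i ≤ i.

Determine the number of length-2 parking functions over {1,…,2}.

#PF = (2+1−2)·(2+1)^{2−1} = 1 · 3 = 3 (Pollak)
E.g. (1,1) → sorted (1,1): b_i ≤ i ∀i, a PF.

3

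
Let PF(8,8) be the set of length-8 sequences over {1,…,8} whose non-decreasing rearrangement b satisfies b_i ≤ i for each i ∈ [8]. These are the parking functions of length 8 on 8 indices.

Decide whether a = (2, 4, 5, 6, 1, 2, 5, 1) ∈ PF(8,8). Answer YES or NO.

YES

Order a: b = (1, 1, 2, 2, 4, 5, 5, 6).
  b_1=1 ≤ 1
  b_2=1 ≤ 2
  b_3=2 ≤ 3
  b_4=2 ≤ 4
  b_5=4 ≤ 5
  b_6=5 ≤ 6
  b_7=5 ≤ 7
  b_8=6 ≤ 8
All bounds hold ⇒ YES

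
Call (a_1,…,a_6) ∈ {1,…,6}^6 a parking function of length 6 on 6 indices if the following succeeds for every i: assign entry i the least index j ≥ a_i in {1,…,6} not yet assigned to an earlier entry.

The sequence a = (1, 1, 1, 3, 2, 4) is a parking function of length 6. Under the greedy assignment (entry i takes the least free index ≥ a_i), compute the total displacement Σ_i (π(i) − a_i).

Σπ = 6·7/2 = 21 (π permutes [6]); Σa = 1+1+1+3+2+4 = 12; disp = 21−12 = 9.

9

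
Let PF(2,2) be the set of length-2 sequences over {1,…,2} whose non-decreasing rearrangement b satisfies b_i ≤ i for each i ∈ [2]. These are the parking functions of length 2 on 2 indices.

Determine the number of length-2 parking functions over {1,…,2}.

Count = 1·3^1 = 1 · 3 = 3
One tuple (1,1) → sorted (1,1): b_i ≤ i ∀i, a PF.

3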